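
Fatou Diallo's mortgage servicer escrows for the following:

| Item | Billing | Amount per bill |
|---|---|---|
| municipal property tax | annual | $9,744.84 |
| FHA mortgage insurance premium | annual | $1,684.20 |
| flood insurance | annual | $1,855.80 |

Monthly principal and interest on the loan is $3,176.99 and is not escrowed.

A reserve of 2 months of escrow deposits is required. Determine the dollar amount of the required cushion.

Municipal property tax: $9,744.84 per year
FHA mortgage insurance premium: $1,684.20 per year
Flood insurance: $1,855.80 per year
Total per year = $9,744.84 + $1,684.20 + $1,855.80 = $13,284.84
Monthly escrow = $13,284.84 / 12 = $1,107.07
Required cushion = 2 × $1,107.07 = $2,214.14

$2,214.14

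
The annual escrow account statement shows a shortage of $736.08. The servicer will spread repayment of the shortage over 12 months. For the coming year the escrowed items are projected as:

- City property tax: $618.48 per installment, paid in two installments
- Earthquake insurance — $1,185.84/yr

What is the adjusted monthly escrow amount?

City property tax = $618.48 × 2 = $1,236.96 per year
Earthquake insurance = $1,185.84 per year
Combined annual = $2,422.80
Monthly escrow = $2,422.80 / 12 = $201.90
Shortage per month = $736.08 ÷ 12 = $61.34
Adjusted monthly = $201.90 + $61.34 = $263.24

$263.24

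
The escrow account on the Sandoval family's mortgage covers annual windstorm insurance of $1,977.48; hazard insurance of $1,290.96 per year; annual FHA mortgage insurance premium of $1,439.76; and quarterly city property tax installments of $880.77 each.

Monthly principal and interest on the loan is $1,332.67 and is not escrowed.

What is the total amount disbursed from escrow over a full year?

Windstorm insurance = $1,977.48
Hazard insurance = $1,290.96
FHA mortgage insurance premium = $1,439.76
City property tax = $880.77 × 4 = $3,523.08
Yearly total = $1,977.48 + $1,290.96 + $1,439.76 + $3,523.08 = $8,231.28

$8,231.28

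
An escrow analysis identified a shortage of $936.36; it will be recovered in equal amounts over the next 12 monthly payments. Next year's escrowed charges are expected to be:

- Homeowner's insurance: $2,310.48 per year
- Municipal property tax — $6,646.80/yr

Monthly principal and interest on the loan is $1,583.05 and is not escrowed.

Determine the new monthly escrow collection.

Homeowner's insurance — $2,310.48/yr
Municipal property tax — $6,646.80/yr
Annual escrow total = $2,310.48 + $6,646.80 = $8,957.28
Monthly = $8,957.28 ÷ 12 = $746.44
Monthly shortage recovery: $936.36 / 12 = $78.03
New monthly escrow = $746.44 + $78.03 = $824.47

$824.47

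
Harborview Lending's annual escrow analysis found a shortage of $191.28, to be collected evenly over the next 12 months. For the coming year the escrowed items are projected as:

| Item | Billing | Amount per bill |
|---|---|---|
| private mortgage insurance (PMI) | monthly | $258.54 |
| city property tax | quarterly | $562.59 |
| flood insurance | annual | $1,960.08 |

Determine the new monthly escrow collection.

$625.35

Private mortgage insurance (PMI): $258.54 × 12 = $3,102.48
City property tax: $562.59 × 4 = $2,250.36
Flood insurance: $1,960.08
Yearly total = $3,102.48 + $2,250.36 + $1,960.08 = $7,312.92
Monthly = $7,312.92 / 12 = $609.41
Monthly shortage recovery: $191.28 / 12 = $15.94
New monthly escrow = $609.41 + $15.94 = $625.35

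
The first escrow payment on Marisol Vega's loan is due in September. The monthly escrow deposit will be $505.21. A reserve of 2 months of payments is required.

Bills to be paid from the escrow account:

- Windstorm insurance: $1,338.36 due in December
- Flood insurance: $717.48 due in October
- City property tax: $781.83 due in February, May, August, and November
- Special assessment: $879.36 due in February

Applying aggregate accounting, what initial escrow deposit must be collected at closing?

$2,478.02

Cushion = 2 × $505.21 = $1,010.42
Trial balance (start $0, +$505.21 each month, − disbursements):
  Sep: +$505.21 → $505.21
  Oct: +$505.21 − $717.48 → $292.94
  Nov: +$505.21 − $781.83 → $16.32
  Dec: +$505.21 − $1,338.36 → -$816.83
  Jan: +$505.21 → -$311.62
  Feb: +$505.21 − $1,661.19 → -$1,467.60
  Mar: +$505.21 → -$962.39
  Apr: +$505.21 → -$457.18
  May: +$505.21 − $781.83 → -$733.80
  Jun: +$505.21 → -$228.59
  Jul: +$505.21 → $276.62
  Aug: +$505.21 − $781.83 → $0.00
Lowest trial balance = -$1,467.60 (Feb)
Initial deposit = cushion − low point = $1,010.42 − (-$1,467.60) = $2,478.02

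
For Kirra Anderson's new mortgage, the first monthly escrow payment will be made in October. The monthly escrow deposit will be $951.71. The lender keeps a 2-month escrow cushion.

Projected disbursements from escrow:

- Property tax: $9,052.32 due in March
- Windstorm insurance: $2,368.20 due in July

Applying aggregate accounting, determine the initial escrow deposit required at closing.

Cushion = 2 × $951.71 = $1,903.42
Trial balance (start $0, +$951.71 each month, − disbursements):
  Oct: +$951.71 → $951.71
  Nov: +$951.71 → $1,903.42
  Dec: +$951.71 → $2,855.13
  Jan: +$951.71 → $3,806.84
  Feb: +$951.71 → $4,758.55
  Mar: +$951.71 − $9,052.32 → -$3,342.06
  Apr: +$951.71 → -$2,390.35
  May: +$951.71 → -$1,438.64
  Jun: +$951.71 → -$486.93
  Jul: +$951.71 − $2,368.20 → -$1,903.42
  Aug: +$951.71 → -$951.71
  Sep: +$951.71 → $0.00
Lowest trial balance = -$3,342.06 (Mar)
Initial deposit = cushion − low point = $1,903.42 − (-$3,342.06) = $5,245.48

$5,245.48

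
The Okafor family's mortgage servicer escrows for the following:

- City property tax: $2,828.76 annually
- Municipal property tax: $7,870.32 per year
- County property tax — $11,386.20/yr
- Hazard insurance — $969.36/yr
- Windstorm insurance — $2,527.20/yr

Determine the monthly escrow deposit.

City property tax: $2,828.76/yr
Municipal property tax: $7,870.32/yr
County property tax: $11,386.20/yr
Hazard insurance: $969.36/yr
Windstorm insurance: $2,527.20/yr
Yearly total = $25,581.84
Base monthly escrow = $25,581.84 ÷ 12 = $2,131.82

$2,131.82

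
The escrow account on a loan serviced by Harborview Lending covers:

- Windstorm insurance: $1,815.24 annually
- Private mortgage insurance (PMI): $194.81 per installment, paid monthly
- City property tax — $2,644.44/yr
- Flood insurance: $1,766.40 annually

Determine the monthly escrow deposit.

$713.65

Windstorm insurance = $1,815.24 per year
Private mortgage insurance (PMI) = $194.81 × 12 = $2,337.72 per year
City property tax = $2,644.44 per year
Flood insurance = $1,766.40 per year
Annual escrow total = $8,563.80
Base monthly escrow = $8,563.80 / 12 = $713.65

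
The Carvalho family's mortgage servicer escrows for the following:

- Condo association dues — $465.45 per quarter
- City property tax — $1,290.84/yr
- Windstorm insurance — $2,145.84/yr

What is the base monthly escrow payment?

$441.54

Condo association dues = $465.45 × 4 = $1,861.80 annually
City property tax = $1,290.84 annually
Windstorm insurance = $2,145.84 annually
Total per year = $5,298.48
Per month = $5,298.48 ÷ 12 = $441.54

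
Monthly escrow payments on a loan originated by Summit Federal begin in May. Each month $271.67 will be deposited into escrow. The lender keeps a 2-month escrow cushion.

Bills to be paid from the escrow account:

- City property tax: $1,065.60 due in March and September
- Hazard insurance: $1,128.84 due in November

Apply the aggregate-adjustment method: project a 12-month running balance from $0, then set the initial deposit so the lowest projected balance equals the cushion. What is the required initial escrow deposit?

Cushion = 2 × $271.67 = $543.34
Trial balance (start $0, +$271.67 each month, − disbursements):
  May: +$271.67 → $271.67
  Jun: +$271.67 → $543.34
  Jul: +$271.67 → $815.01
  Aug: +$271.67 → $1,086.68
  Sep: +$271.67 − $1,065.60 → $292.75
  Oct: +$271.67 → $564.42
  Nov: +$271.67 − $1,128.84 → -$292.75
  Dec: +$271.67 → -$21.08
  Jan: +$271.67 → $250.59
  Feb: +$271.67 → $522.26
  Mar: +$271.67 − $1,065.60 → -$271.67
  Apr: +$271.67 → $0.00
Lowest trial balance = -$292.75 (Nov)
Initial deposit = cushion − low point = $543.34 − (-$292.75) = $836.09

$836.09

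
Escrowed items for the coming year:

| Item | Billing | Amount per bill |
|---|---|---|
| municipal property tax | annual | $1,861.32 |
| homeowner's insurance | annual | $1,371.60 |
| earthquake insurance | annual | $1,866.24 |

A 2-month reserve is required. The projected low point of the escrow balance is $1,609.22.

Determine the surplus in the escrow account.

Municipal property tax = $1,861.32
Homeowner's insurance = $1,371.60
Earthquake insurance = $1,866.24
Total per year = $1,861.32 + $1,371.60 + $1,866.24 = $5,099.16
Per month = $5,099.16 / 12 = $424.93
Required reserve = 2 × $424.93 = $849.86
Surplus = $1,609.22 − $849.86 = $759.36

$759.36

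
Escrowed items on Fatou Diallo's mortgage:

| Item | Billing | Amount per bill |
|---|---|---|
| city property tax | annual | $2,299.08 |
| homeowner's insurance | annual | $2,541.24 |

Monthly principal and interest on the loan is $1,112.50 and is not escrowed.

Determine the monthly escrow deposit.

City property tax = $2,299.08 per year
Homeowner's insurance = $2,541.24 per year
Annual escrow total = $4,840.32
Base monthly escrow = $4,840.32 ÷ 12 = $403.36

$403.36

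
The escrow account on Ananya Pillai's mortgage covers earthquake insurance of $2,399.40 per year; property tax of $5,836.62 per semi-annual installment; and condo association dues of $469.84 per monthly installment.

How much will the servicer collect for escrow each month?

$1,642.56

Earthquake insurance = $2,399.40 annually
Property tax = $5,836.62 × 2 = $11,673.24 annually
Condo association dues = $469.84 × 12 = $5,638.08 annually
Total per year = $2,399.40 + $11,673.24 + $5,638.08 = $19,710.72
Monthly escrow = $19,710.72 / 12 = $1,642.56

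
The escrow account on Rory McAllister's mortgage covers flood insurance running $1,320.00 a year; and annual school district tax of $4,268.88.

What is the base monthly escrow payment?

$465.74

Flood insurance = $1,320.00 per year
School district tax = $4,268.88 per year
Yearly total = $5,588.88
Monthly escrow = $5,588.88 ÷ 12 = $465.74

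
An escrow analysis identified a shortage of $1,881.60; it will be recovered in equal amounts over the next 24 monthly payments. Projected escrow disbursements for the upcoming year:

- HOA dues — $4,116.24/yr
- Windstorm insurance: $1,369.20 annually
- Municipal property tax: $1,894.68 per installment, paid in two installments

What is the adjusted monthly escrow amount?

$851.30

HOA dues — $4,116.24
Windstorm insurance — $1,369.20
Municipal property tax — $1,894.68 × 2 = $3,789.36
Yearly total = $9,274.80
Base monthly escrow = $9,274.80 / 12 = $772.90
Shortage spread = $1,881.60 ÷ 24 = $78.40/mo
Adjusted monthly = $772.90 + $78.40 = $851.30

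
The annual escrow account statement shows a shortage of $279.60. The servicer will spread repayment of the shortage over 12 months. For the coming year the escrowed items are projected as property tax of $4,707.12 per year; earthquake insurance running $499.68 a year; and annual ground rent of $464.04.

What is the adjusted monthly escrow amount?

Property tax: $4,707.12/yr
Earthquake insurance: $499.68/yr
Ground rent: $464.04/yr
Combined annual = $5,670.84
Monthly = $5,670.84 ÷ 12 = $472.57
Shortage per month = $279.60 ÷ 12 = $23.30
New monthly escrow = $472.57 + $23.30 = $495.87

$495.87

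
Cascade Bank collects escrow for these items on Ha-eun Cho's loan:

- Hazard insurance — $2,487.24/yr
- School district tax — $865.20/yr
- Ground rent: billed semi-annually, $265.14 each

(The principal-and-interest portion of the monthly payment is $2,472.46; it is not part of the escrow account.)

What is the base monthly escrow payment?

$323.56

Hazard insurance = $2,487.24/yr
School district tax = $865.20/yr
Ground rent = $265.14 × 2 = $530.28/yr
Total per year = $2,487.24 + $865.20 + $530.28 = $3,882.72
Base monthly escrow = $3,882.72 / 12 = $323.56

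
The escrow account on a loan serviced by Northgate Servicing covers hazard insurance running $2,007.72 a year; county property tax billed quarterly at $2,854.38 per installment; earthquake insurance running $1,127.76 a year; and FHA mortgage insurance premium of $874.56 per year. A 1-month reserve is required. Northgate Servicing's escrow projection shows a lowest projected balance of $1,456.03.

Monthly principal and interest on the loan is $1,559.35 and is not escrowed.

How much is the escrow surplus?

$170.40

Hazard insurance: $2,007.72 annually
County property tax: $2,854.38 × 4 = $11,417.52 annually
Earthquake insurance: $1,127.76 annually
FHA mortgage insurance premium: $874.56 annually
Total annual escrow = $2,007.72 + $11,417.52 + $1,127.76 + $874.56 = $15,427.56
Monthly = $15,427.56 ÷ 12 = $1,285.63
Cushion = 1 × $1,285.63 = $1,285.63
Surplus = $1,456.03 − $1,285.63 = $170.40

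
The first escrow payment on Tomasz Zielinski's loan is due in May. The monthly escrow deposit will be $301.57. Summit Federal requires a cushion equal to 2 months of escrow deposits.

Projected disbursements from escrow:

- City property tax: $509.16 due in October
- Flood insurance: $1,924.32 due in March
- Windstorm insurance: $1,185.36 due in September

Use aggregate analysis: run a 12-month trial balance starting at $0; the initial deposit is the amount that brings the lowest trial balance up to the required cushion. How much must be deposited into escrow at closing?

Cushion = 2 × $301.57 = $603.14
Trial balance (start $0, +$301.57 each month, − disbursements):
  May: +$301.57 → $301.57
  Jun: +$301.57 → $603.14
  Jul: +$301.57 → $904.71
  Aug: +$301.57 → $1,206.28
  Sep: +$301.57 − $1,185.36 → $322.49
  Oct: +$301.57 − $509.16 → $114.90
  Nov: +$301.57 → $416.47
  Dec: +$301.57 → $718.04
  Jan: +$301.57 → $1,019.61
  Feb: +$301.57 → $1,321.18
  Mar: +$301.57 − $1,924.32 → -$301.57
  Apr: +$301.57 → $0.00
Lowest trial balance = -$301.57 (Mar)
Initial deposit = cushion − low point = $603.14 − (-$301.57) = $904.71

$904.71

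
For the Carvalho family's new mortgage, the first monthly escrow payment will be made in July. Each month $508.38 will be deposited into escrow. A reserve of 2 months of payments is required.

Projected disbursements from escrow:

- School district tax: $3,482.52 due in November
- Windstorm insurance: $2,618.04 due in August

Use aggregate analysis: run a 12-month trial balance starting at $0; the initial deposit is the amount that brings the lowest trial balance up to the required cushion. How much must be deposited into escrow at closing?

$4,575.42

Cushion = 2 × $508.38 = $1,016.76
Trial balance (start $0, +$508.38 each month, − disbursements):
  Jul: +$508.38 → $508.38
  Aug: +$508.38 − $2,618.04 → -$1,601.28
  Sep: +$508.38 → -$1,092.90
  Oct: +$508.38 → -$584.52
  Nov: +$508.38 − $3,482.52 → -$3,558.66
  Dec: +$508.38 → -$3,050.28
  Jan: +$508.38 → -$2,541.90
  Feb: +$508.38 → -$2,033.52
  Mar: +$508.38 → -$1,525.14
  Apr: +$508.38 → -$1,016.76
  May: +$508.38 → -$508.38
  Jun: +$508.38 → $0.00
Lowest trial balance = -$3,558.66 (Nov)
Initial deposit = cushion − low point = $1,016.76 − (-$3,558.66) = $4,575.42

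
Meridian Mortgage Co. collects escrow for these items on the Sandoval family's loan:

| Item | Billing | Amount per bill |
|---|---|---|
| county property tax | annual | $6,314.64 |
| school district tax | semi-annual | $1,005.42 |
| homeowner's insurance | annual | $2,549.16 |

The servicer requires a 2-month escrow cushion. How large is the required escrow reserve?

$1,812.44

County property tax = $6,314.64 annually
School district tax = $1,005.42 × 2 = $2,010.84 annually
Homeowner's insurance = $2,549.16 annually
Total annual escrow = $6,314.64 + $2,010.84 + $2,549.16 = $10,874.64
Per month = $10,874.64 / 12 = $906.22
Reserve = 2 × $906.22 = $1,812.44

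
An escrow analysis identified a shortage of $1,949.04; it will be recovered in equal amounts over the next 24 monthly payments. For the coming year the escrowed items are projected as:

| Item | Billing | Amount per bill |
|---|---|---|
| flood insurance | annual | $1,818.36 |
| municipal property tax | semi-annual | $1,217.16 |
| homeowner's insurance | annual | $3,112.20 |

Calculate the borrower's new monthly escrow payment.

Flood insurance = $1,818.36
Municipal property tax = $1,217.16 × 2 = $2,434.32
Homeowner's insurance = $3,112.20
Yearly total = $1,818.36 + $2,434.32 + $3,112.20 = $7,364.88
Per month = $7,364.88 / 12 = $613.74
Monthly shortage recovery: $1,949.04 ÷ 24 = $81.21
Adjusted monthly = $613.74 + $81.21 = $694.95

$694.95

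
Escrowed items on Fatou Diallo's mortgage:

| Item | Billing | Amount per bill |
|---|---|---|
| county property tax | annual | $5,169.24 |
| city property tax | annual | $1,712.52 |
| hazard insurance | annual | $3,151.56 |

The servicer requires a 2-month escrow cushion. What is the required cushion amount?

$1,672.22

County property tax — $5,169.24
City property tax — $1,712.52
Hazard insurance — $3,151.56
Total annual escrow = $5,169.24 + $1,712.52 + $3,151.56 = $10,033.32
Monthly = $10,033.32 / 12 = $836.11
Cushion = 2 × $836.11 = $1,672.22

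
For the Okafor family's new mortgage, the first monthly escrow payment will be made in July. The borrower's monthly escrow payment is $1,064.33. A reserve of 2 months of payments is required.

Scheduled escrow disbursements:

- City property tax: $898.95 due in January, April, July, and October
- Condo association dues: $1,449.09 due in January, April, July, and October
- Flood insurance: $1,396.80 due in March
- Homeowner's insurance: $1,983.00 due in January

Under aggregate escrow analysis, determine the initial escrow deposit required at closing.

$4,257.32

Cushion = 2 × $1,064.33 = $2,128.66
Trial balance (start $0, +$1,064.33 each month, − disbursements):
  Jul: +$1,064.33 − $2,348.04 → -$1,283.71
  Aug: +$1,064.33 → -$219.38
  Sep: +$1,064.33 → $844.95
  Oct: +$1,064.33 − $2,348.04 → -$438.76
  Nov: +$1,064.33 → $625.57
  Dec: +$1,064.33 → $1,689.90
  Jan: +$1,064.33 − $4,331.04 → -$1,576.81
  Feb: +$1,064.33 → -$512.48
  Mar: +$1,064.33 − $1,396.80 → -$844.95
  Apr: +$1,064.33 − $2,348.04 → -$2,128.66
  May: +$1,064.33 → -$1,064.33
  Jun: +$1,064.33 → $0.00
Lowest trial balance = -$2,128.66 (Apr)
Initial deposit = cushion − low point = $2,128.66 − (-$2,128.66) = $4,257.32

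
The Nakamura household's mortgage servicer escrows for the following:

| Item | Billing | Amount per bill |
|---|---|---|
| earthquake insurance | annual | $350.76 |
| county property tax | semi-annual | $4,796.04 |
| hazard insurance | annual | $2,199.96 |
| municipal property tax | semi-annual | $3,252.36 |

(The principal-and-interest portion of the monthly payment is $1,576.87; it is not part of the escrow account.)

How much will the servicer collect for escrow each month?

$1,553.96

Earthquake insurance — $350.76 per year
County property tax — $4,796.04 × 2 = $9,592.08 per year
Hazard insurance — $2,199.96 per year
Municipal property tax — $3,252.36 × 2 = $6,504.72 per year
Combined annual = $350.76 + $9,592.08 + $2,199.96 + $6,504.72 = $18,647.52
Base monthly escrow = $18,647.52 ÷ 12 = $1,553.96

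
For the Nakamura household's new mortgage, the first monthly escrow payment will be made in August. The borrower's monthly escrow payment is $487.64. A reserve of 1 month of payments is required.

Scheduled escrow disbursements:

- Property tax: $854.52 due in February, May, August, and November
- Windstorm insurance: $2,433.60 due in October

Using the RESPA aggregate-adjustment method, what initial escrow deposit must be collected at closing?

Cushion = 1 × $487.64 = $487.64
Trial balance (start $0, +$487.64 each month, − disbursements):
  Aug: +$487.64 − $854.52 → -$366.88
  Sep: +$487.64 → $120.76
  Oct: +$487.64 − $2,433.60 → -$1,825.20
  Nov: +$487.64 − $854.52 → -$2,192.08
  Dec: +$487.64 → -$1,704.44
  Jan: +$487.64 → -$1,216.80
  Feb: +$487.64 − $854.52 → -$1,583.68
  Mar: +$487.64 → -$1,096.04
  Apr: +$487.64 → -$608.40
  May: +$487.64 − $854.52 → -$975.28
  Jun: +$487.64 → -$487.64
  Jul: +$487.64 → $0.00
Lowest trial balance = -$2,192.08 (Nov)
Initial deposit = cushion − low point = $487.64 − (-$2,192.08) = $2,679.72

$2,679.72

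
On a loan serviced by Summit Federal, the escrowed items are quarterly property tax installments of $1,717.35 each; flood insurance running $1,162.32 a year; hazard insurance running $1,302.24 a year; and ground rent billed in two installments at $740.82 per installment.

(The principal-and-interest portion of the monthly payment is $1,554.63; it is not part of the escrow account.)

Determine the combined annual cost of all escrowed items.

$10,815.60

Property tax = $1,717.35 × 4 = $6,869.40/yr
Flood insurance = $1,162.32/yr
Hazard insurance = $1,302.24/yr
Ground rent = $740.82 × 2 = $1,481.64/yr
Combined annual = $10,815.60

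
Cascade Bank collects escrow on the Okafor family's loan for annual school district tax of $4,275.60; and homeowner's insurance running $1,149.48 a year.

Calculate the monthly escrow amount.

$452.09

School district tax = $4,275.60/yr
Homeowner's insurance = $1,149.48/yr
Total per year = $5,425.08
Per month = $5,425.08 ÷ 12 = $452.09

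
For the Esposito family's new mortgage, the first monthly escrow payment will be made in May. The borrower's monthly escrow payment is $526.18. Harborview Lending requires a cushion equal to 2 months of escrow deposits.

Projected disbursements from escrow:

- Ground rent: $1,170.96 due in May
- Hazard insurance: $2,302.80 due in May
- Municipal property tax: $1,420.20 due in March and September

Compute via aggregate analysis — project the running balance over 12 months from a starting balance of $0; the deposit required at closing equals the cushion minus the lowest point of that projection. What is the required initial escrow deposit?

Cushion = 2 × $526.18 = $1,052.36
Trial balance (start $0, +$526.18 each month, − disbursements):
  May: +$526.18 − $3,473.76 → -$2,947.58
  Jun: +$526.18 → -$2,421.40
  Jul: +$526.18 → -$1,895.22
  Aug: +$526.18 → -$1,369.04
  Sep: +$526.18 − $1,420.20 → -$2,263.06
  Oct: +$526.18 → -$1,736.88
  Nov: +$526.18 → -$1,210.70
  Dec: +$526.18 → -$684.52
  Jan: +$526.18 → -$158.34
  Feb: +$526.18 → $367.84
  Mar: +$526.18 − $1,420.20 → -$526.18
  Apr: +$526.18 → $0.00
Lowest trial balance = -$2,947.58 (May)
Initial deposit = cushion − low point = $1,052.36 − (-$2,947.58) = $3,999.94

$3,999.94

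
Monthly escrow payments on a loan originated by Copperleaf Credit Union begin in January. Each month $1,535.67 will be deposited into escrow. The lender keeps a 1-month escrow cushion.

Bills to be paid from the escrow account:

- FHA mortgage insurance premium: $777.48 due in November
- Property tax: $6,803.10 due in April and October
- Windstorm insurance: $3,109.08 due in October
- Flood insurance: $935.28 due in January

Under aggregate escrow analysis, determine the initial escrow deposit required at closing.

Cushion = 1 × $1,535.67 = $1,535.67
Trial balance (start $0, +$1,535.67 each month, − disbursements):
  Jan: +$1,535.67 − $935.28 → $600.39
  Feb: +$1,535.67 → $2,136.06
  Mar: +$1,535.67 → $3,671.73
  Apr: +$1,535.67 − $6,803.10 → -$1,595.70
  May: +$1,535.67 → -$60.03
  Jun: +$1,535.67 → $1,475.64
  Jul: +$1,535.67 → $3,011.31
  Aug: +$1,535.67 → $4,546.98
  Sep: +$1,535.67 → $6,082.65
  Oct: +$1,535.67 − $9,912.18 → -$2,293.86
  Nov: +$1,535.67 − $777.48 → -$1,535.67
  Dec: +$1,535.67 → $0.00
Lowest trial balance = -$2,293.86 (Oct)
Initial deposit = cushion − low point = $1,535.67 − (-$2,293.86) = $3,829.53

$3,829.53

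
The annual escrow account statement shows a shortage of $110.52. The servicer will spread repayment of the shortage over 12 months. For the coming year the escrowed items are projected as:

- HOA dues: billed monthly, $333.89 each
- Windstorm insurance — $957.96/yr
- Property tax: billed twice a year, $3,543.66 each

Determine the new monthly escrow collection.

$1,013.54

HOA dues = $333.89 × 12 = $4,006.68/yr
Windstorm insurance = $957.96/yr
Property tax = $3,543.66 × 2 = $7,087.32/yr
Total per year = $4,006.68 + $957.96 + $7,087.32 = $12,051.96
Base monthly escrow = $12,051.96 / 12 = $1,004.33
Monthly shortage recovery: $110.52 ÷ 12 = $9.21
New monthly escrow = $1,004.33 + $9.21 = $1,013.54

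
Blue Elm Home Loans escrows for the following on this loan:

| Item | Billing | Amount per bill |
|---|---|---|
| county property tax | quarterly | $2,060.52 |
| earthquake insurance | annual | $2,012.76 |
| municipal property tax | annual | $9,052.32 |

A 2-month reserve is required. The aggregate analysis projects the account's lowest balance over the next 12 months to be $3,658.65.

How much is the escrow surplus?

County property tax: $2,060.52 × 4 = $8,242.08 annually
Earthquake insurance: $2,012.76 annually
Municipal property tax: $9,052.32 annually
Annual escrow total = $19,307.16
Per month = $19,307.16 / 12 = $1,608.93
Required cushion = 2 × $1,608.93 = $3,217.86
Surplus = $3,658.65 − $3,217.86 = $440.79

$440.79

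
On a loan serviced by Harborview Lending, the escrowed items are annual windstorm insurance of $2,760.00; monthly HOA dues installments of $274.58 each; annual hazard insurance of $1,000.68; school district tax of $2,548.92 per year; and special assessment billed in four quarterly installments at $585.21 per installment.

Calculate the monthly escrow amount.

Windstorm insurance: $2,760.00
HOA dues: $274.58 × 12 = $3,294.96
Hazard insurance: $1,000.68
School district tax: $2,548.92
Special assessment: $585.21 × 4 = $2,340.84
Annual escrow total = $2,760.00 + $3,294.96 + $1,000.68 + $2,548.92 + $2,340.84 = $11,945.40
Monthly = $11,945.40 ÷ 12 = $995.45

$995.45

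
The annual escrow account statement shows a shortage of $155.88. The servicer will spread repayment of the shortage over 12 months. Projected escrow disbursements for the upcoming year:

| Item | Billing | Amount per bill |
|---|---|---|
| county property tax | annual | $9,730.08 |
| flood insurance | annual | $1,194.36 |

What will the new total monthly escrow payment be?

$923.36

County property tax = $9,730.08/yr
Flood insurance = $1,194.36/yr
Annual escrow total = $9,730.08 + $1,194.36 = $10,924.44
Monthly = $10,924.44 ÷ 12 = $910.37
Shortage spread = $155.88 / 12 = $12.99/mo
Adjusted monthly = $910.37 + $12.99 = $923.36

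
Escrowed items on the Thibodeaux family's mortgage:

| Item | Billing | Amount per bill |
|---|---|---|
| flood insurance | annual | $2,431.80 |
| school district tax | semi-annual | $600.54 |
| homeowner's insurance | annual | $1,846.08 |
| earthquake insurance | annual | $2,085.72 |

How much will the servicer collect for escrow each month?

$630.39

Flood insurance — $2,431.80/yr
School district tax — $600.54 × 2 = $1,201.08/yr
Homeowner's insurance — $1,846.08/yr
Earthquake insurance — $2,085.72/yr
Total annual escrow = $2,431.80 + $1,201.08 + $1,846.08 + $2,085.72 = $7,564.68
Monthly escrow = $7,564.68 ÷ 12 = $630.39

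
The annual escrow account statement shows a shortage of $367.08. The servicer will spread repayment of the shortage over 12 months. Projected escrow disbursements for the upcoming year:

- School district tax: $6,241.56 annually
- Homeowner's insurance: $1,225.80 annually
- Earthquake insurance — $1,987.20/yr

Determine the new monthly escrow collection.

$818.47

School district tax = $6,241.56
Homeowner's insurance = $1,225.80
Earthquake insurance = $1,987.20
Combined annual = $9,454.56
Monthly = $9,454.56 ÷ 12 = $787.88
Monthly shortage recovery: $367.08 ÷ 12 = $30.59
Adjusted monthly = $787.88 + $30.59 = $818.47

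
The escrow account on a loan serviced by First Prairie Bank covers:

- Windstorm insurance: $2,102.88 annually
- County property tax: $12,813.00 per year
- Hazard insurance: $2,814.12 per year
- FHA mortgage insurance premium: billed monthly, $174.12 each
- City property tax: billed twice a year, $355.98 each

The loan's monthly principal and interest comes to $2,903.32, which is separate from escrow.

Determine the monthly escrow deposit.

$1,710.95

Windstorm insurance — $2,102.88
County property tax — $12,813.00
Hazard insurance — $2,814.12
FHA mortgage insurance premium — $174.12 × 12 = $2,089.44
City property tax — $355.98 × 2 = $711.96
Total annual escrow = $2,102.88 + $12,813.00 + $2,814.12 + $2,089.44 + $711.96 = $20,531.40
Per month = $20,531.40 / 12 = $1,710.95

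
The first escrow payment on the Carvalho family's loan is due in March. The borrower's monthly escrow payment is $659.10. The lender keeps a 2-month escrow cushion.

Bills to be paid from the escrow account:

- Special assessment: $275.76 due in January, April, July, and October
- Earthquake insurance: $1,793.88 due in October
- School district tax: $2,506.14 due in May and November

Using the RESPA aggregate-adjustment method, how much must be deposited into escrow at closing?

$3,019.74

Cushion = 2 × $659.10 = $1,318.20
Trial balance (start $0, +$659.10 each month, − disbursements):
  Mar: +$659.10 → $659.10
  Apr: +$659.10 − $275.76 → $1,042.44
  May: +$659.10 − $2,506.14 → -$804.60
  Jun: +$659.10 → -$145.50
  Jul: +$659.10 − $275.76 → $237.84
  Aug: +$659.10 → $896.94
  Sep: +$659.10 → $1,556.04
  Oct: +$659.10 − $2,069.64 → $145.50
  Nov: +$659.10 − $2,506.14 → -$1,701.54
  Dec: +$659.10 → -$1,042.44
  Jan: +$659.10 − $275.76 → -$659.10
  Feb: +$659.10 → $0.00
Lowest trial balance = -$1,701.54 (Nov)
Initial deposit = cushion − low point = $1,318.20 − (-$1,701.54) = $3,019.74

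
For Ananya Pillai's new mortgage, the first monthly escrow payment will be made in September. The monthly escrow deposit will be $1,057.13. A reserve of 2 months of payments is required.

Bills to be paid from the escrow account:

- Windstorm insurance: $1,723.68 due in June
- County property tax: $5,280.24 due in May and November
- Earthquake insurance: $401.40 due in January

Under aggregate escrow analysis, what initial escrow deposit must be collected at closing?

$4,228.52

Cushion = 2 × $1,057.13 = $2,114.26
Trial balance (start $0, +$1,057.13 each month, − disbursements):
  Sep: +$1,057.13 → $1,057.13
  Oct: +$1,057.13 → $2,114.26
  Nov: +$1,057.13 − $5,280.24 → -$2,108.85
  Dec: +$1,057.13 → -$1,051.72
  Jan: +$1,057.13 − $401.40 → -$395.99
  Feb: +$1,057.13 → $661.14
  Mar: +$1,057.13 → $1,718.27
  Apr: +$1,057.13 → $2,775.40
  May: +$1,057.13 − $5,280.24 → -$1,447.71
  Jun: +$1,057.13 − $1,723.68 → -$2,114.26
  Jul: +$1,057.13 → -$1,057.13
  Aug: +$1,057.13 → $0.00
Lowest trial balance = -$2,114.26 (Jun)
Initial deposit = cushion − low point = $2,114.26 − (-$2,114.26) = $4,228.52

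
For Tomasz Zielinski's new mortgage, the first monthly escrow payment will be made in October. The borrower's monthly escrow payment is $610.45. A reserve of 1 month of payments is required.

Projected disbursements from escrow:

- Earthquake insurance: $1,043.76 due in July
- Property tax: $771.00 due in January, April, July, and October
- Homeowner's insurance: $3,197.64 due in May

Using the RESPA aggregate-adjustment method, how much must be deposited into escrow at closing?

Cushion = 1 × $610.45 = $610.45
Trial balance (start $0, +$610.45 each month, − disbursements):
  Oct: +$610.45 − $771.00 → -$160.55
  Nov: +$610.45 → $449.90
  Dec: +$610.45 → $1,060.35
  Jan: +$610.45 − $771.00 → $899.80
  Feb: +$610.45 → $1,510.25
  Mar: +$610.45 → $2,120.70
  Apr: +$610.45 − $771.00 → $1,960.15
  May: +$610.45 − $3,197.64 → -$627.04
  Jun: +$610.45 → -$16.59
  Jul: +$610.45 − $1,814.76 → -$1,220.90
  Aug: +$610.45 → -$610.45
  Sep: +$610.45 → $0.00
Lowest trial balance = -$1,220.90 (Jul)
Initial deposit = cushion − low point = $610.45 − (-$1,220.90) = $1,831.35

$1,831.35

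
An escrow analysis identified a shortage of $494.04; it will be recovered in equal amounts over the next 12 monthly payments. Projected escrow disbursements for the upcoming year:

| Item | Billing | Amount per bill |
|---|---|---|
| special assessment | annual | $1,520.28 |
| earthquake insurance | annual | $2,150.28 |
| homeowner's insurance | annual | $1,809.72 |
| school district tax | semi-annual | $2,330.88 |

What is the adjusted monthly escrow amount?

$886.34

Special assessment — $1,520.28
Earthquake insurance — $2,150.28
Homeowner's insurance — $1,809.72
School district tax — $2,330.88 × 2 = $4,661.76
Combined annual = $1,520.28 + $2,150.28 + $1,809.72 + $4,661.76 = $10,142.04
Per month = $10,142.04 / 12 = $845.17
Monthly shortage recovery: $494.04 / 12 = $41.17
Adjusted monthly = $845.17 + $41.17 = $886.34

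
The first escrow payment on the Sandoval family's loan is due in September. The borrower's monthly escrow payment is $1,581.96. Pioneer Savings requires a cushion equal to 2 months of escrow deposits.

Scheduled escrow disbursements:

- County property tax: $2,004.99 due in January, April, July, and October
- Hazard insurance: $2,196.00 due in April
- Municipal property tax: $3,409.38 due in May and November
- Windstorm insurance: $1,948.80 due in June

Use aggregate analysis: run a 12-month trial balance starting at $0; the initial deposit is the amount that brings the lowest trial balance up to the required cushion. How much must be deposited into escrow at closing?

Cushion = 2 × $1,581.96 = $3,163.92
Trial balance (start $0, +$1,581.96 each month, − disbursements):
  Sep: +$1,581.96 → $1,581.96
  Oct: +$1,581.96 − $2,004.99 → $1,158.93
  Nov: +$1,581.96 − $3,409.38 → -$668.49
  Dec: +$1,581.96 → $913.47
  Jan: +$1,581.96 − $2,004.99 → $490.44
  Feb: +$1,581.96 → $2,072.40
  Mar: +$1,581.96 → $3,654.36
  Apr: +$1,581.96 − $4,200.99 → $1,035.33
  May: +$1,581.96 − $3,409.38 → -$792.09
  Jun: +$1,581.96 − $1,948.80 → -$1,158.93
  Jul: +$1,581.96 − $2,004.99 → -$1,581.96
  Aug: +$1,581.96 → $0.00
Lowest trial balance = -$1,581.96 (Jul)
Initial deposit = cushion − low point = $3,163.92 − (-$1,581.96) = $4,745.88

$4,745.88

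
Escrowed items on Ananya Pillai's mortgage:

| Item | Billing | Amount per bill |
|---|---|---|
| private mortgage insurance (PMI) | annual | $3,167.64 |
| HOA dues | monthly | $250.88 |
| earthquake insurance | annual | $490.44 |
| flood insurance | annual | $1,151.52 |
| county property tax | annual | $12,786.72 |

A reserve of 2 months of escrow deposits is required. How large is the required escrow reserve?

$3,434.48

Private mortgage insurance (PMI) — $3,167.64
HOA dues — $250.88 × 12 = $3,010.56
Earthquake insurance — $490.44
Flood insurance — $1,151.52
County property tax — $12,786.72
Total annual escrow = $20,606.88
Monthly escrow = $20,606.88 ÷ 12 = $1,717.24
Cushion = 2 × $1,717.24 = $3,434.48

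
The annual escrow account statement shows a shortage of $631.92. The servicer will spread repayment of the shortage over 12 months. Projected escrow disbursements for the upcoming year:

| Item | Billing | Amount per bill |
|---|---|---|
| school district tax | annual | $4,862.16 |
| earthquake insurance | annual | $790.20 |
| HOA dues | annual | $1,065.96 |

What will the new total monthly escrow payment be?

School district tax — $4,862.16
Earthquake insurance — $790.20
HOA dues — $1,065.96
Total annual escrow = $4,862.16 + $790.20 + $1,065.96 = $6,718.32
Monthly = $6,718.32 ÷ 12 = $559.86
Shortage spread = $631.92 / 12 = $52.66/mo
New monthly escrow = $559.86 + $52.66 = $612.52

$612.52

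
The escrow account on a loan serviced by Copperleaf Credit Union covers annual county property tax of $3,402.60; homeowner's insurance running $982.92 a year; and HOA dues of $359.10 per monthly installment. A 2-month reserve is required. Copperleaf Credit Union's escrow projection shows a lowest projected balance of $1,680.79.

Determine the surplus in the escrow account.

$231.67

County property tax — $3,402.60 annually
Homeowner's insurance — $982.92 annually
HOA dues — $359.10 × 12 = $4,309.20 annually
Annual escrow total = $3,402.60 + $982.92 + $4,309.20 = $8,694.72
Monthly = $8,694.72 / 12 = $724.56
Required cushion = 2 × $724.56 = $1,449.12
Excess over cushion: $1,680.79 − $1,449.12 = $231.67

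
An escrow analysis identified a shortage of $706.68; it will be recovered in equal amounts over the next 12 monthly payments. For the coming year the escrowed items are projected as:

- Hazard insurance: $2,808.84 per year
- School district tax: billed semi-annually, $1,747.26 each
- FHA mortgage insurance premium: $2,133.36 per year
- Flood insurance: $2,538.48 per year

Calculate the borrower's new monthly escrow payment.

$973.49

Hazard insurance — $2,808.84
School district tax — $1,747.26 × 2 = $3,494.52
FHA mortgage insurance premium — $2,133.36
Flood insurance — $2,538.48
Total per year = $10,975.20
Base monthly escrow = $10,975.20 / 12 = $914.60
Shortage per month = $706.68 / 12 = $58.89
New monthly escrow = $914.60 + $58.89 = $973.49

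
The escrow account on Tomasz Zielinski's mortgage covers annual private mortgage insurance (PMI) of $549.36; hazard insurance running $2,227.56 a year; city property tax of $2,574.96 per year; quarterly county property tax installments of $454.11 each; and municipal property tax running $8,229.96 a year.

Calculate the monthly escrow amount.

$1,283.19

Private mortgage insurance (PMI): $549.36/yr
Hazard insurance: $2,227.56/yr
City property tax: $2,574.96/yr
County property tax: $454.11 × 4 = $1,816.44/yr
Municipal property tax: $8,229.96/yr
Annual escrow total = $549.36 + $2,227.56 + $2,574.96 + $1,816.44 + $8,229.96 = $15,398.28
Monthly = $15,398.28 ÷ 12 = $1,283.19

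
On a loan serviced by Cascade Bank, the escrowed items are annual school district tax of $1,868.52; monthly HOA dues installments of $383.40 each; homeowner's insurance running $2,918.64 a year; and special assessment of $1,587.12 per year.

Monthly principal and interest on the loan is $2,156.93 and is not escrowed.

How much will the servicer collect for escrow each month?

$914.59

School district tax — $1,868.52
HOA dues — $383.40 × 12 = $4,600.80
Homeowner's insurance — $2,918.64
Special assessment — $1,587.12
Total per year = $1,868.52 + $4,600.80 + $2,918.64 + $1,587.12 = $10,975.08
Monthly = $10,975.08 ÷ 12 = $914.59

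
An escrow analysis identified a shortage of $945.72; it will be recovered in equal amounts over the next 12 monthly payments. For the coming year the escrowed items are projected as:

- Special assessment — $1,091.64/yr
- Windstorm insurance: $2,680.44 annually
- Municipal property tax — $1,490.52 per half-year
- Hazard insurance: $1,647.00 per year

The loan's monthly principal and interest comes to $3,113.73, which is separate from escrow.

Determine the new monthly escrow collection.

Special assessment — $1,091.64
Windstorm insurance — $2,680.44
Municipal property tax — $1,490.52 × 2 = $2,981.04
Hazard insurance — $1,647.00
Combined annual = $1,091.64 + $2,680.44 + $2,981.04 + $1,647.00 = $8,400.12
Monthly escrow = $8,400.12 ÷ 12 = $700.01
Monthly shortage recovery: $945.72 / 12 = $78.81
Adjusted monthly = $700.01 + $78.81 = $778.82

$778.82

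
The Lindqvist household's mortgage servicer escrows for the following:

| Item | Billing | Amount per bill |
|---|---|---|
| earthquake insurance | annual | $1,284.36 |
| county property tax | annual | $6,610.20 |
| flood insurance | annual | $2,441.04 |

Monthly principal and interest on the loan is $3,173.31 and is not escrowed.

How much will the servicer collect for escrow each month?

Earthquake insurance — $1,284.36 annually
County property tax — $6,610.20 annually
Flood insurance — $2,441.04 annually
Yearly total = $10,335.60
Base monthly escrow = $10,335.60 / 12 = $861.30

$861.30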